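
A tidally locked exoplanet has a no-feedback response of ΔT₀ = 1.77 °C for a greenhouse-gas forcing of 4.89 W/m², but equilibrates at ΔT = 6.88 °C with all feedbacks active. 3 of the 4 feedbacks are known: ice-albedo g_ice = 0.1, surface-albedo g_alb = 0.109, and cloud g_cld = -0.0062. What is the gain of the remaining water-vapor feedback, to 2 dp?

Amplification A = ΔT/ΔT₀ = 6.88/1.77 = 3.887.
Total gain g = 1 − 1/A = 1 − 1/3.887 = 0.7427.
Known gains sum to 0.1 + 0.109 − 0.0062 = 0.2028.
g_wv = 0.7427 − 0.2028 = 0.54.

0.54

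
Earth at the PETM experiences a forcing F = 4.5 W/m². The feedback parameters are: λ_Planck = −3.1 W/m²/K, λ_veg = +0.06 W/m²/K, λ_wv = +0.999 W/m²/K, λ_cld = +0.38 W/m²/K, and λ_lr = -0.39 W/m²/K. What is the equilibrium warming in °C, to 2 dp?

2.19 °C

Net feedback parameter λ = (−3.1) + (+0.06) + (+0.999) + (+0.38) + (-0.39) = -2.051 W/m²/K.
ΔT = −F/λ = −4.5/(-2.051) = 2.19 °C.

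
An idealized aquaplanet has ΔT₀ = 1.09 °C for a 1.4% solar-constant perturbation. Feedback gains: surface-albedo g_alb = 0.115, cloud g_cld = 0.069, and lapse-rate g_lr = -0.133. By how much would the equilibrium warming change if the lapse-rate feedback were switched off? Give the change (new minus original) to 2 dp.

Original: g = 0.051, ΔT = 1.09/(1−0.051) = 1.1486 °C.
Without lapse-rate: g' = 0.184, ΔT' = 1.09/(1−0.184) = 1.3358 °C.
Change = 1.3358 − 1.1486 = 0.19 °C.

0.19 °C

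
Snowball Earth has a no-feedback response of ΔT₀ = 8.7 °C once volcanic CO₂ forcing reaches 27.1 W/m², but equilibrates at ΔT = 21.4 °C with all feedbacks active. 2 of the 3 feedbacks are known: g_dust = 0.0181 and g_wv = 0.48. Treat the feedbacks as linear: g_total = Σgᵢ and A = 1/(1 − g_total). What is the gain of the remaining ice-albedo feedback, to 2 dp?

0.10

Amplification A = ΔT/ΔT₀ = 21.4/8.7 = 2.46.
Total gain g = 1 − 1/A = 1 − 1/2.46 = 0.5935.
Known gains sum to 0.0181 + 0.48 = 0.4981.
g_ice = 0.5935 − 0.4981 = 0.10.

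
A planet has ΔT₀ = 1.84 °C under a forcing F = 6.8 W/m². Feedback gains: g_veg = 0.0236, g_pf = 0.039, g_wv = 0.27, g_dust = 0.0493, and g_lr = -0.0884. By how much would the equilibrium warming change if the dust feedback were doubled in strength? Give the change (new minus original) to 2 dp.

0.20 °C

Original: g = 0.2935, ΔT = 1.84/(1−0.2935) = 2.6044 °C.
With doubled dust: g' = 0.3428, ΔT' = 1.84/(1−0.3428) = 2.7998 °C.
Change = 2.7998 − 2.6044 = 0.20 °C.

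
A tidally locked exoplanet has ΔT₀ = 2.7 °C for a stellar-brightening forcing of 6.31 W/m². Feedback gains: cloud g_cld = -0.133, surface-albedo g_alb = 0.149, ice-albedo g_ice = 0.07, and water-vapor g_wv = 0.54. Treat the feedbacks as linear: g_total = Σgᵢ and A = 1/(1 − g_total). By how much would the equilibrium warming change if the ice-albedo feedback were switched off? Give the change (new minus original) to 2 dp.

Original: g = 0.626, ΔT = 2.7/(1−0.626) = 7.2193 °C.
Without ice-albedo: g' = 0.556, ΔT' = 2.7/(1−0.556) = 6.0811 °C.
Change = 6.0811 − 7.2193 = -1.14 °C.

-1.14 °C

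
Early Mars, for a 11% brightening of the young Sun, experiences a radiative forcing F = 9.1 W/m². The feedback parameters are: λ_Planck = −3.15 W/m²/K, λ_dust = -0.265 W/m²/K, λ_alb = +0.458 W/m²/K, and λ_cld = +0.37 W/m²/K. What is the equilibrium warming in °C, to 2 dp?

Net feedback parameter λ = (−3.15) + (-0.265) + (+0.458) + (+0.37) = -2.587 W/m²/K.
ΔT = −F/λ = −9.1/(-2.587) = 3.52 °C.

3.52 °C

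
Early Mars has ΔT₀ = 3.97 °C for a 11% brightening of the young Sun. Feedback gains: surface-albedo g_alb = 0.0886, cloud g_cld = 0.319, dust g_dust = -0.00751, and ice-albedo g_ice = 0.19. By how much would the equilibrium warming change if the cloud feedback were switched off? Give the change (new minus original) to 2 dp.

Original: g = 0.59009, ΔT = 3.97/(1−0.59009) = 9.6851 °C.
Without cloud: g' = 0.27109, ΔT' = 3.97/(1−0.27109) = 5.4465 °C.
Change = 5.4465 − 9.6851 = -4.24 °C.

-4.24 °C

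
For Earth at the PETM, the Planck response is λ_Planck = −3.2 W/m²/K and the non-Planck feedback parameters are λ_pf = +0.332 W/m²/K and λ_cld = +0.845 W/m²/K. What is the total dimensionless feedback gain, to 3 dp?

0.368

Convert to gains: g_pf = 0.332/3.2 = 0.1037; g_cld = 0.845/3.2 = 0.2641.
Total gain g = 0.3678.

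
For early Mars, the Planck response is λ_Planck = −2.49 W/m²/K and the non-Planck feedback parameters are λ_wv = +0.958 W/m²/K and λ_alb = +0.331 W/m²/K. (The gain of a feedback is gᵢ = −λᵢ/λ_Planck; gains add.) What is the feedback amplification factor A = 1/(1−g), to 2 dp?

2.07

Convert to gains: g_wv = 0.958/2.49 = 0.3847; g_alb = 0.331/2.49 = 0.1329.
Total gain g = 0.5176.
A = 1/(1 − 0.5176) = 2.07.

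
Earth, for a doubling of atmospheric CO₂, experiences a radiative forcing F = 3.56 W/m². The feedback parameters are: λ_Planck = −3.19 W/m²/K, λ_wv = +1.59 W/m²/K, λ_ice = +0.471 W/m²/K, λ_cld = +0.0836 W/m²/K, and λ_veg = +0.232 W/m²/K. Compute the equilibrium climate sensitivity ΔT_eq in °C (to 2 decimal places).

4.38 °C

Net feedback parameter λ = (−3.19) + (+1.59) + (+0.471) + (+0.0836) + (+0.232) = -0.8134 W/m²/K.
ΔT = −F/λ = −3.56/(-0.8134) = 4.38 °C.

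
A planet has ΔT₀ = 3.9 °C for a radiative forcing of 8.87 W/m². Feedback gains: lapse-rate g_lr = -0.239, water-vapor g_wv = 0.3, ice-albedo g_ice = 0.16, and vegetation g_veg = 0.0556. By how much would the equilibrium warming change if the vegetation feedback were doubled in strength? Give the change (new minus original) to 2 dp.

0.45 °C

Original: g = 0.2766, ΔT = 3.9/(1−0.2766) = 5.3912 °C.
With doubled vegetation: g' = 0.3322, ΔT' = 3.9/(1−0.3322) = 5.8401 °C.
Change = 5.8401 − 5.3912 = 0.45 °C.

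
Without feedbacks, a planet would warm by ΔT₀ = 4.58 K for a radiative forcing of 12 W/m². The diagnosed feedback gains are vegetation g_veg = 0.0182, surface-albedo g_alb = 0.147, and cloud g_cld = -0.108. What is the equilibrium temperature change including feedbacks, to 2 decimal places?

Total gain g = 0.0182 + 0.147 − 0.108 = 0.0572.
Amplification A = 1/(1 − 0.0572) = 1.061.
ΔT = 4.58 × 1.061 = 4.86 K.

4.86 K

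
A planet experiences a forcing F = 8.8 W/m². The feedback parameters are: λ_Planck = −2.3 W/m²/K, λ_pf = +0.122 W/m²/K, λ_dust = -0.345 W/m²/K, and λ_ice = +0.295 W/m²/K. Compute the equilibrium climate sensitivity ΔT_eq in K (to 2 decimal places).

3.95 K

Net feedback parameter λ = (−2.3) + (+0.122) + (-0.345) + (+0.295) = -2.228 W/m²/K.
ΔT = −F/λ = −8.8/(-2.228) = 3.95 K.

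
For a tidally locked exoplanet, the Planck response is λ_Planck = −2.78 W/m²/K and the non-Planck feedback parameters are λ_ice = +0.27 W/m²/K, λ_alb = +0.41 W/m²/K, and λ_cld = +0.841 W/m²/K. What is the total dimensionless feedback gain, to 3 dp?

Convert to gains: g_ice = 0.27/2.78 = 0.09712; g_alb = 0.41/2.78 = 0.1475; g_cld = 0.841/2.78 = 0.3025.
Total gain g = 0.54712.

0.547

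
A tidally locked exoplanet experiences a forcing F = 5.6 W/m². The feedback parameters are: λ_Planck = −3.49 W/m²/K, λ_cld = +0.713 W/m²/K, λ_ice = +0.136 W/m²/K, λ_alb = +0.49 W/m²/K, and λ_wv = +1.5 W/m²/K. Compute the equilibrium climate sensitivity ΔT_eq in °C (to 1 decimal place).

Net feedback parameter λ = (−3.49) + (+0.713) + (+0.136) + (+0.49) + (+1.5) = -0.651 W/m²/K.
ΔT = −F/λ = −5.6/(-0.651) = 8.6 °C.

8.6 °C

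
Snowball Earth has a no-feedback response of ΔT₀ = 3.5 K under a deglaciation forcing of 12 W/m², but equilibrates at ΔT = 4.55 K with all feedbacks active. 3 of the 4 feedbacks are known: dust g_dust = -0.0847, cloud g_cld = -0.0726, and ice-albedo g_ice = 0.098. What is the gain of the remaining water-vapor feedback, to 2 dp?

Amplification A = ΔT/ΔT₀ = 4.55/3.5 = 1.3.
Total gain g = 1 − 1/A = 1 − 1/1.3 = 0.2308.
Known gains sum to -0.0847 − 0.0726 + 0.098 = -0.0593.
g_wv = 0.2308 + 0.0593 = 0.29.

0.29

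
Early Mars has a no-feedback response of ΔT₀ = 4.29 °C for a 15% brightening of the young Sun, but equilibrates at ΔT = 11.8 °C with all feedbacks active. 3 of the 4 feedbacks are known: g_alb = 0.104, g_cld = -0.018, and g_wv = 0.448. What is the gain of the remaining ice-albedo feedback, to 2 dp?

Amplification A = ΔT/ΔT₀ = 11.8/4.29 = 2.751.
Total gain g = 1 − 1/A = 1 − 1/2.751 = 0.6365.
Known gains sum to 0.104 − 0.018 + 0.448 = 0.534.
g_ice = 0.6365 − 0.534 = 0.10.

0.10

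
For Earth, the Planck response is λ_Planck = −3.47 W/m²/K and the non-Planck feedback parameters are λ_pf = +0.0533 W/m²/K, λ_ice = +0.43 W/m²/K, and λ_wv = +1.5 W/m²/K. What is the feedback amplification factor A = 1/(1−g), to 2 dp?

2.33

Convert to gains: g_pf = 0.0533/3.47 = 0.01536; g_ice = 0.43/3.47 = 0.1239; g_wv = 1.5/3.47 = 0.4323.
Total gain g = 0.57156.
A = 1/(1 − 0.57156) = 2.33.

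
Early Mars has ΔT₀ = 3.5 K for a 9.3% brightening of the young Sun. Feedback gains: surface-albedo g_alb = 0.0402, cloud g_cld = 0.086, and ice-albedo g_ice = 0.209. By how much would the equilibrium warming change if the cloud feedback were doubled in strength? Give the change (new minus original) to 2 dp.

Original: g = 0.3352, ΔT = 3.5/(1−0.3352) = 5.2647 K.
With doubled cloud: g' = 0.4212, ΔT' = 3.5/(1−0.4212) = 6.0470 K.
Change = 6.0470 − 5.2647 = 0.78 K.

0.78 K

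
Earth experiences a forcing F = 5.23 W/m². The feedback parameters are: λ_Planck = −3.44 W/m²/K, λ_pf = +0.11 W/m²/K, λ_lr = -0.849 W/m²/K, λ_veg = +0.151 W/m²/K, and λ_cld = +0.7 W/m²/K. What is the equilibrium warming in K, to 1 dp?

1.6 K

Net feedback parameter λ = (−3.44) + (+0.11) + (-0.849) + (+0.151) + (+0.7) = -3.328 W/m²/K.
ΔT = −F/λ = −5.23/(-3.328) = 1.6 K.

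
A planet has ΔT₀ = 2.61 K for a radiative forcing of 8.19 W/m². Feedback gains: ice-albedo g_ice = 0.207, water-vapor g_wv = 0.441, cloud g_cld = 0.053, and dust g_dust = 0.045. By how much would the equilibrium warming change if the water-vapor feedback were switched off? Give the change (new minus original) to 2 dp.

-6.52 K

Original: g = 0.746, ΔT = 2.61/(1−0.746) = 10.2756 K.
Without water-vapor: g' = 0.305, ΔT' = 2.61/(1−0.305) = 3.7554 K.
Change = 3.7554 − 10.2756 = -6.52 K.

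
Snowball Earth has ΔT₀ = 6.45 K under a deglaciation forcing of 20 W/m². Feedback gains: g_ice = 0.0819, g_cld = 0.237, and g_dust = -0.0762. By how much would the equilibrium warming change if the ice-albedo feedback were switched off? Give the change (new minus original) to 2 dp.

-0.83 K

Original: g = 0.2427, ΔT = 6.45/(1−0.2427) = 8.5171 K.
Without ice-albedo: g' = 0.1608, ΔT' = 6.45/(1−0.1608) = 7.6859 K.
Change = 7.6859 − 8.5171 = -0.83 K.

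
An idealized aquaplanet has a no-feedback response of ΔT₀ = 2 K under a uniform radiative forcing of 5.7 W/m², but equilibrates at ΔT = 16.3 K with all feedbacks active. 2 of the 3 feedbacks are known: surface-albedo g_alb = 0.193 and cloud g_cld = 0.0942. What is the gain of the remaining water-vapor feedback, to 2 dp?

0.59

Amplification A = ΔT/ΔT₀ = 16.3/2 = 8.15.
Total gain g = 1 − 1/A = 1 − 1/8.15 = 0.8773.
Known gains sum to 0.193 + 0.0942 = 0.2872.
g_wv = 0.8773 − 0.2872 = 0.59.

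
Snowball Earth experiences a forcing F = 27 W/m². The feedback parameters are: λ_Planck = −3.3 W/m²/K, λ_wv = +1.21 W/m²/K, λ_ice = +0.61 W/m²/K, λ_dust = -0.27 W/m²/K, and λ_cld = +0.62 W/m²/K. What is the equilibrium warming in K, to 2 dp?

23.89 K

Net feedback parameter λ = (−3.3) + (+1.21) + (+0.61) + (-0.27) + (+0.62) = -1.13 W/m²/K.
ΔT = −F/λ = −27/(-1.13) = 23.89 K.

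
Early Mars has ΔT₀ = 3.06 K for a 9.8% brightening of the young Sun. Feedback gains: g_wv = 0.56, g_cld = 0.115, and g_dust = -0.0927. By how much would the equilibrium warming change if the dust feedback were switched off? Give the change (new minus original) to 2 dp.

2.09 K

Original: g = 0.5823, ΔT = 3.06/(1−0.5823) = 7.3258 K.
Without dust: g' = 0.675, ΔT' = 3.06/(1−0.675) = 9.4154 K.
Change = 9.4154 − 7.3258 = 2.09 K.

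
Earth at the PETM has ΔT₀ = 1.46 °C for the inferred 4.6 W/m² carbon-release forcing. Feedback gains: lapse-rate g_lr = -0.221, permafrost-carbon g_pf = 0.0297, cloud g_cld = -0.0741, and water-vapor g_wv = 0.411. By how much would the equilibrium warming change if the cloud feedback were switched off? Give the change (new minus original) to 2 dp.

0.16 °C

Original: g = 0.1456, ΔT = 1.46/(1−0.1456) = 1.7088 °C.
Without cloud: g' = 0.2197, ΔT' = 1.46/(1−0.2197) = 1.8711 °C.
Change = 1.8711 − 1.7088 = 0.16 °C.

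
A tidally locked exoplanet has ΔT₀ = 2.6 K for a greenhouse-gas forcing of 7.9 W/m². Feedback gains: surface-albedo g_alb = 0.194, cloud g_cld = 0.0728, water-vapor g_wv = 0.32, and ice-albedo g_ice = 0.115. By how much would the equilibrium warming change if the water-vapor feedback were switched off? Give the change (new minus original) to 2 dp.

-4.51 K

Original: g = 0.7018, ΔT = 2.6/(1−0.7018) = 8.7190 K.
Without water-vapor: g' = 0.3818, ΔT' = 2.6/(1−0.3818) = 4.2058 K.
Change = 4.2058 − 8.7190 = -4.51 K.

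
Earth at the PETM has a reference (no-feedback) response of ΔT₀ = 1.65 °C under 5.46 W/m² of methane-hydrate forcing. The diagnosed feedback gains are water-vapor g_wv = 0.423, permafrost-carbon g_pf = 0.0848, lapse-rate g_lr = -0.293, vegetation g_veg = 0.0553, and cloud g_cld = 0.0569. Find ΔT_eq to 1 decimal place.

2.5 °C

Total gain g = 0.423 + 0.0848 − 0.293 + 0.0553 + 0.0569 = 0.327.
Amplification A = 1/(1 − 0.327) = 1.486.
ΔT = 1.65 × 1.486 = 2.5 °C.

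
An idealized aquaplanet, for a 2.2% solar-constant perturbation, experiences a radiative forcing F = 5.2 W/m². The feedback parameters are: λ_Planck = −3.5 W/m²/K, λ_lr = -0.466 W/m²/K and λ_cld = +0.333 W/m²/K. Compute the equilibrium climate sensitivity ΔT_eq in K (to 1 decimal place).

1.4 K

Net feedback parameter λ = (−3.5) + (-0.466) + (+0.333) = -3.633 W/m²/K.
ΔT = −F/λ = −5.2/(-3.633) = 1.4 K.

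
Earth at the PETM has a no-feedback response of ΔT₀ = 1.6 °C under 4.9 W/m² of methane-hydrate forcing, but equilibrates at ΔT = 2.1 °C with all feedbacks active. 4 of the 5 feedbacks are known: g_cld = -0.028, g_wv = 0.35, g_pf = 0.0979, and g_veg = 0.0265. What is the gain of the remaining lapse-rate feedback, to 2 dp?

Amplification A = ΔT/ΔT₀ = 2.1/1.6 = 1.312.
Total gain g = 1 − 1/A = 1 − 1/1.312 = 0.2378.
Known gains sum to -0.028 + 0.35 + 0.0979 + 0.0265 = 0.4464.
g_lr = 0.2378 − 0.4464 = -0.21.

-0.21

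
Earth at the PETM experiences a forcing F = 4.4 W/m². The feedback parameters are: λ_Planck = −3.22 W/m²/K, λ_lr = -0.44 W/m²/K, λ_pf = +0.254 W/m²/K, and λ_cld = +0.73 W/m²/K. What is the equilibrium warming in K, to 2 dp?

Net feedback parameter λ = (−3.22) + (-0.44) + (+0.254) + (+0.73) = -2.676 W/m²/K.
ΔT = −F/λ = −4.4/(-2.676) = 1.64 K.

1.64 K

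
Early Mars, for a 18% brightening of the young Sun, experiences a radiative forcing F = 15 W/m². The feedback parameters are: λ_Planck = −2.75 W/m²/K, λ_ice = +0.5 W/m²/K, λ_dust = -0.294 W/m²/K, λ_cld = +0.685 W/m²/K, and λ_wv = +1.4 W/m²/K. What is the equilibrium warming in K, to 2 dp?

Net feedback parameter λ = (−2.75) + (+0.5) + (-0.294) + (+0.685) + (+1.4) = -0.459 W/m²/K.
ΔT = −F/λ = −15/(-0.459) = 32.68 K.

32.68 K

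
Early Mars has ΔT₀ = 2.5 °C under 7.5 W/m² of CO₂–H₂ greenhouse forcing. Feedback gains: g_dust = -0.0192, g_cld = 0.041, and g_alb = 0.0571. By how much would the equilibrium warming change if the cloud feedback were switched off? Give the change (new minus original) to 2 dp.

-0.12 °C

Original: g = 0.0789, ΔT = 2.5/(1−0.0789) = 2.7141 °C.
Without cloud: g' = 0.0379, ΔT' = 2.5/(1−0.0379) = 2.5985 °C.
Change = 2.5985 − 2.7141 = -0.12 °C.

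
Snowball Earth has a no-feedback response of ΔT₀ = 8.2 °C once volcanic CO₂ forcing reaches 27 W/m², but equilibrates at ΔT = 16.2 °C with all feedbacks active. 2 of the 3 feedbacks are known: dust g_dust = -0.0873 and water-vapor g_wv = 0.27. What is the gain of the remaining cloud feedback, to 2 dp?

0.31

Amplification A = ΔT/ΔT₀ = 16.2/8.2 = 1.976.
Total gain g = 1 − 1/A = 1 − 1/1.976 = 0.4939.
Known gains sum to -0.0873 + 0.27 = 0.1827.
g_cld = 0.4939 − 0.1827 = 0.31.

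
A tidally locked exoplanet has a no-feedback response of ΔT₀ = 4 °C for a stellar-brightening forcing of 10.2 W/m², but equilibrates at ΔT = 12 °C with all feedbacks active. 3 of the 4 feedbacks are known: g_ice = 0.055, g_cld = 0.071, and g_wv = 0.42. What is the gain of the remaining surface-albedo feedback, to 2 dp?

Amplification A = ΔT/ΔT₀ = 12/4 = 3.
Total gain g = 1 − 1/A = 1 − 1/3 = 0.6667.
Known gains sum to 0.055 + 0.071 + 0.42 = 0.546.
g_alb = 0.6667 − 0.546 = 0.12.

0.12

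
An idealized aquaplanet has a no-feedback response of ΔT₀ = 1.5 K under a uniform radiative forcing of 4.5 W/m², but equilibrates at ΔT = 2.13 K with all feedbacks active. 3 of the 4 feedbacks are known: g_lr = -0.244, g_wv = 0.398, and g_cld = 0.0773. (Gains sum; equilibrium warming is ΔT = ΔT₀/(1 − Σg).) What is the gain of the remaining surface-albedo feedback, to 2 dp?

Amplification A = ΔT/ΔT₀ = 2.13/1.5 = 1.42.
Total gain g = 1 − 1/A = 1 − 1/1.42 = 0.2958.
Known gains sum to -0.244 + 0.398 + 0.0773 = 0.2313.
g_alb = 0.2958 − 0.2313 = 0.06.

0.06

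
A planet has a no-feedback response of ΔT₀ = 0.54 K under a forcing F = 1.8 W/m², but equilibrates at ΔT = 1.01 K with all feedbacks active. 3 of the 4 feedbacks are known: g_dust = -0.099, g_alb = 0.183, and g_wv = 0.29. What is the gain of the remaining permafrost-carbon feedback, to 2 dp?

Amplification A = ΔT/ΔT₀ = 1.01/0.54 = 1.87.
Total gain g = 1 − 1/A = 1 − 1/1.87 = 0.4652.
Known gains sum to -0.099 + 0.183 + 0.29 = 0.374.
g_pf = 0.4652 − 0.374 = 0.09.

0.09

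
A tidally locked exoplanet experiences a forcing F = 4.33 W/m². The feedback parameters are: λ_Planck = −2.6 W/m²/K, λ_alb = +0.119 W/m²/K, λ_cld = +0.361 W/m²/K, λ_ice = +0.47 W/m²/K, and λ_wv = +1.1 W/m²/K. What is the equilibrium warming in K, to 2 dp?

7.87 K

Net feedback parameter λ = (−2.6) + (+0.119) + (+0.361) + (+0.47) + (+1.1) = -0.55 W/m²/K.
ΔT = −F/λ = −4.33/(-0.55) = 7.87 K.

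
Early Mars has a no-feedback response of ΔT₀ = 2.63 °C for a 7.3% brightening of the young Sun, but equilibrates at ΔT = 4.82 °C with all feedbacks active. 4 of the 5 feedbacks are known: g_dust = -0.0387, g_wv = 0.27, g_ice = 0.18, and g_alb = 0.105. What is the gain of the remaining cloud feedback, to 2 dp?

Amplification A = ΔT/ΔT₀ = 4.82/2.63 = 1.833.
Total gain g = 1 − 1/A = 1 − 1/1.833 = 0.4544.
Known gains sum to -0.0387 + 0.27 + 0.18 + 0.105 = 0.5163.
g_cld = 0.4544 − 0.5163 = -0.06.

-0.06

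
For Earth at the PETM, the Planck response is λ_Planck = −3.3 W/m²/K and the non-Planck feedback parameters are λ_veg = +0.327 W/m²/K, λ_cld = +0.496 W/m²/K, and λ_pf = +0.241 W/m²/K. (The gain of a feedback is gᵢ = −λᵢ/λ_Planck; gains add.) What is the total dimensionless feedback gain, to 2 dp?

0.32

Convert to gains: g_veg = 0.327/3.3 = 0.09909; g_cld = 0.496/3.3 = 0.1503; g_pf = 0.241/3.3 = 0.07303.
Total gain g = 0.32242.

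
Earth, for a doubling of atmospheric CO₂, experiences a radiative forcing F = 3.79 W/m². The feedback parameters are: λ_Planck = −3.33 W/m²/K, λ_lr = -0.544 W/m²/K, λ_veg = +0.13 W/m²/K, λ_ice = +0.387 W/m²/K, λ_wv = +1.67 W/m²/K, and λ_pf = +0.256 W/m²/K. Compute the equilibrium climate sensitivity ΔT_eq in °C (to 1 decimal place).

2.6 °C

Net feedback parameter λ = (−3.33) + (-0.544) + (+0.13) + (+0.387) + (+1.67) + (+0.256) = -1.431 W/m²/K.
ΔT = −F/λ = −3.79/(-1.431) = 2.6 °C.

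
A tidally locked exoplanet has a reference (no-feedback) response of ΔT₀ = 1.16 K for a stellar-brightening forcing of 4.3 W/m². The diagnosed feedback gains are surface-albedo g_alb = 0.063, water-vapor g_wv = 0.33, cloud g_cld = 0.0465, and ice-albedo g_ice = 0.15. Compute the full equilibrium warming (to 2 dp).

Total gain g = 0.063 + 0.33 + 0.0465 + 0.15 = 0.5895.
Amplification A = 1/(1 − 0.5895) = 2.436.
ΔT = 1.16 × 2.436 = 2.83 K.

2.83 K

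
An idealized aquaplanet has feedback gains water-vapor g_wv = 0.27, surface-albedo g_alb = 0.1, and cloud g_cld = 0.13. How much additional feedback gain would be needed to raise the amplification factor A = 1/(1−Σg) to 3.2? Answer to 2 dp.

Current total gain = 0.5.
Target gain for A = 3.2: g* = 1 − 1/3.2 = 0.6875.
Additional gain needed = 0.6875 − 0.5 = 0.19.

0.19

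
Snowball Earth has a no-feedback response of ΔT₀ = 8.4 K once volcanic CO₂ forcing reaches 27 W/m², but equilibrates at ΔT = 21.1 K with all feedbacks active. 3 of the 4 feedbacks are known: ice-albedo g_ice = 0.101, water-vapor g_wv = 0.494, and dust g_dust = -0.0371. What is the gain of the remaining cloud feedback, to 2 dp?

0.04

Amplification A = ΔT/ΔT₀ = 21.1/8.4 = 2.512.
Total gain g = 1 − 1/A = 1 − 1/2.512 = 0.6019.
Known gains sum to 0.101 + 0.494 − 0.0371 = 0.5579.
g_cld = 0.6019 − 0.5579 = 0.04.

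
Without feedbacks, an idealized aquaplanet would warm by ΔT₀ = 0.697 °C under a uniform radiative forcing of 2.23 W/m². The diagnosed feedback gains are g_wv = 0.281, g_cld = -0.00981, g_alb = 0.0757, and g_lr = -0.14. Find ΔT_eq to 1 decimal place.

Total gain g = 0.281 − 0.00981 + 0.0757 − 0.14 = 0.20689.
Amplification A = 1/(1 − 0.20689) = 1.261.
ΔT = 0.697 × 1.261 = 0.9 °C.

0.9 °C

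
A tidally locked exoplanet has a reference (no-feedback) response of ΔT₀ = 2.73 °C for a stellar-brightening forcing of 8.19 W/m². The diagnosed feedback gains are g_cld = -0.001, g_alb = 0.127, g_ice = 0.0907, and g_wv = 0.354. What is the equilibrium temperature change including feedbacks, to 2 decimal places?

Total gain g = -0.001 + 0.127 + 0.0907 + 0.354 = 0.5707.
Amplification A = 1/(1 − 0.5707) = 2.329.
ΔT = 2.73 × 2.329 = 6.36 °C.

6.36 °C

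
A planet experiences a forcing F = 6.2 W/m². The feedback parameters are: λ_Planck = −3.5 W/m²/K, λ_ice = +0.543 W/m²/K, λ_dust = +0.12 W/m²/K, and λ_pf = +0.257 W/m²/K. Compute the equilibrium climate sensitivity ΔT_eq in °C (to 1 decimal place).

2.4 °C

Net feedback parameter λ = (−3.5) + (+0.543) + (+0.12) + (+0.257) = -2.58 W/m²/K.
ΔT = −F/λ = −6.2/(-2.58) = 2.4 °C.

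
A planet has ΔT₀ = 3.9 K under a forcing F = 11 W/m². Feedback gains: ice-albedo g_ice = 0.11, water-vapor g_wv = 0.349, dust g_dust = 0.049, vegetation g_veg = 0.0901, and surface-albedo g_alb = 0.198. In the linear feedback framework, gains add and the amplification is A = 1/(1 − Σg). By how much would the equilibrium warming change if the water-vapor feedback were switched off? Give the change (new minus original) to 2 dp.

-12.07 K

Original: g = 0.7961, ΔT = 3.9/(1−0.7961) = 19.1270 K.
Without water-vapor: g' = 0.4471, ΔT' = 3.9/(1−0.4471) = 7.0537 K.
Change = 7.0537 − 19.1270 = -12.07 K.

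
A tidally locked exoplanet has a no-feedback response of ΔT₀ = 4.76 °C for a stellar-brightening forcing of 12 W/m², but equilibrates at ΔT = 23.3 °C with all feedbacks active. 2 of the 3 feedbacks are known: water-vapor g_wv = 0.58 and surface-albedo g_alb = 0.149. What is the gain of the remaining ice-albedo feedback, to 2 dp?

Amplification A = ΔT/ΔT₀ = 23.3/4.76 = 4.895.
Total gain g = 1 − 1/A = 1 − 1/4.895 = 0.7957.
Known gains sum to 0.58 + 0.149 = 0.729.
g_ice = 0.7957 − 0.729 = 0.07.

0.07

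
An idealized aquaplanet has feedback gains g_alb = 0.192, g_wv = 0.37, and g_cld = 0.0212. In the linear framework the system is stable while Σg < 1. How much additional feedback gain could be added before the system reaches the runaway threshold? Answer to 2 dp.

0.42

Current total gain = 0.192 + 0.37 + 0.0212 = 0.5832.
Margin to runaway = 1 − 0.5832 = 0.42.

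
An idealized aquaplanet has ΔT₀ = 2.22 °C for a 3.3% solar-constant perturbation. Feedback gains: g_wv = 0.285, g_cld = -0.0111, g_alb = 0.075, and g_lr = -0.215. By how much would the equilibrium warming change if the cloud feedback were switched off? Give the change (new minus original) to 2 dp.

Original: g = 0.1339, ΔT = 2.22/(1−0.1339) = 2.5632 °C.
Without cloud: g' = 0.145, ΔT' = 2.22/(1−0.145) = 2.5965 °C.
Change = 2.5965 − 2.5632 = 0.03 °C.

0.03 °C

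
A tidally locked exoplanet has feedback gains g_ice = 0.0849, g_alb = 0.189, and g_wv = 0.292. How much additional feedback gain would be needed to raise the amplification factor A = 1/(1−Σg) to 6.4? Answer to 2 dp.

0.28

Current total gain = 0.5659.
Target gain for A = 6.4: g* = 1 − 1/6.4 = 0.8438.
Additional gain needed = 0.8438 − 0.5659 = 0.28.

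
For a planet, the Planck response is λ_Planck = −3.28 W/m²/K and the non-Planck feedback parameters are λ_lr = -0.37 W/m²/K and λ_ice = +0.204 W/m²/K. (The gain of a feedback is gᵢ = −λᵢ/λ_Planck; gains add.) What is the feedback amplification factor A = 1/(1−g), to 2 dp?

Convert to gains: g_lr = -0.37/3.28 = -0.1128; g_ice = 0.204/3.28 = 0.0622.
Total gain g = -0.0506.
A = 1/(1 + 0.0506) = 0.95.

0.95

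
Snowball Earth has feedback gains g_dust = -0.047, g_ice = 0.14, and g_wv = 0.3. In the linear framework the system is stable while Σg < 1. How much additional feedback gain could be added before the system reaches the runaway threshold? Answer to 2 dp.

0.61

Current total gain = -0.047 + 0.14 + 0.3 = 0.393.
Margin to runaway = 1 − 0.393 = 0.61.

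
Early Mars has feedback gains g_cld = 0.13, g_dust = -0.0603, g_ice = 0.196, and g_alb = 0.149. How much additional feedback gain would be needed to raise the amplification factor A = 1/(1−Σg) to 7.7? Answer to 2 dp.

0.46

Current total gain = 0.4147.
Target gain for A = 7.7: g* = 1 − 1/7.7 = 0.8701.
Additional gain needed = 0.8701 − 0.4147 = 0.46.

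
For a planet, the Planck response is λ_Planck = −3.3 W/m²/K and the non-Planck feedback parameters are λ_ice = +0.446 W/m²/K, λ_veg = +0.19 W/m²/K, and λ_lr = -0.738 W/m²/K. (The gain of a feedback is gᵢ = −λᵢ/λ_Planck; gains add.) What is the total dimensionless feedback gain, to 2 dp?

Convert to gains: g_ice = 0.446/3.3 = 0.1352; g_veg = 0.19/3.3 = 0.05758; g_lr = -0.738/3.3 = -0.2236.
Total gain g = -0.03082.

-0.03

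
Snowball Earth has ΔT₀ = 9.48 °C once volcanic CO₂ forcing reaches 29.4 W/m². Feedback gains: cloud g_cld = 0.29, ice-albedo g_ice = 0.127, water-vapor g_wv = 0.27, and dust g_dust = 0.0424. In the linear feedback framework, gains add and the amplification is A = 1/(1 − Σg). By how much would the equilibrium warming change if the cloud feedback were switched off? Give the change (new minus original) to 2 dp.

-18.12 °C

Original: g = 0.7294, ΔT = 9.48/(1−0.7294) = 35.0333 °C.
Without cloud: g' = 0.4394, ΔT' = 9.48/(1−0.4394) = 16.9105 °C.
Change = 16.9105 − 35.0333 = -18.12 °C.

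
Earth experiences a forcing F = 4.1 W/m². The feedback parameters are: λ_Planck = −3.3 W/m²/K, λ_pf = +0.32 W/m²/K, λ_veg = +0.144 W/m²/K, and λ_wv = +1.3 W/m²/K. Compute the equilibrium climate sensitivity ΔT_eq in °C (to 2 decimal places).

2.67 °C

Net feedback parameter λ = (−3.3) + (+0.32) + (+0.144) + (+1.3) = -1.536 W/m²/K.
ΔT = −F/λ = −4.1/(-1.536) = 2.67 °C.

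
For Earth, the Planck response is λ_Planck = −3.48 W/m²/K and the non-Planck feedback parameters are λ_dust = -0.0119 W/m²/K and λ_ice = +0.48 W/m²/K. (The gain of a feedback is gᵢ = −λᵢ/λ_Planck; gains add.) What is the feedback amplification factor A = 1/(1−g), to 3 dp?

1.155

Convert to gains: g_dust = -0.0119/3.48 = -0.00342; g_ice = 0.48/3.48 = 0.1379.
Total gain g = 0.13448.
A = 1/(1 − 0.13448) = 1.155.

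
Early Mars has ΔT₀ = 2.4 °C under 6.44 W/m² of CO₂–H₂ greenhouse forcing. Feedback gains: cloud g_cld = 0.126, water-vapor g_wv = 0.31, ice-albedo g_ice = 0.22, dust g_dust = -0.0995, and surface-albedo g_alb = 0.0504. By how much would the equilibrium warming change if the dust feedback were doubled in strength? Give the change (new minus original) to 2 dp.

-1.23 °C

Original: g = 0.6069, ΔT = 2.4/(1−0.6069) = 6.1053 °C.
With doubled dust: g' = 0.5074, ΔT' = 2.4/(1−0.5074) = 4.8721 °C.
Change = 4.8721 − 6.1053 = -1.23 °C.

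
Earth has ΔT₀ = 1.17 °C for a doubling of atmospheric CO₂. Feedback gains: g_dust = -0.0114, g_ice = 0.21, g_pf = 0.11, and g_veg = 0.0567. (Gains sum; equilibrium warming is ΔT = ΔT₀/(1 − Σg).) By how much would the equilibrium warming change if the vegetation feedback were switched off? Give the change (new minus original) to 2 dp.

-0.15 °C

Original: g = 0.3653, ΔT = 1.17/(1−0.3653) = 1.8434 °C.
Without vegetation: g' = 0.3086, ΔT' = 1.17/(1−0.3086) = 1.6922 °C.
Change = 1.6922 − 1.8434 = -0.15 °C.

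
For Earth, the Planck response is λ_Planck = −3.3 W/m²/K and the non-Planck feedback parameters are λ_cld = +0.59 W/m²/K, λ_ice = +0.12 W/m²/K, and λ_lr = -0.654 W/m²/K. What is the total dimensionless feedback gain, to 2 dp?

0.02

Convert to gains: g_cld = 0.59/3.3 = 0.1788; g_ice = 0.12/3.3 = 0.03636; g_lr = -0.654/3.3 = -0.1982.
Total gain g = 0.01696.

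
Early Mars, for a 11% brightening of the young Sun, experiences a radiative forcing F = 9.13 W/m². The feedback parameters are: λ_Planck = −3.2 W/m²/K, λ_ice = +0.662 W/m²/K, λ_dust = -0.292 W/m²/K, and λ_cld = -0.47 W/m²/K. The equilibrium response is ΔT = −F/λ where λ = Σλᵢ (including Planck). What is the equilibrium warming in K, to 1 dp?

2.8 K

Net feedback parameter λ = (−3.2) + (+0.662) + (-0.292) + (-0.47) = -3.3 W/m²/K.
ΔT = −F/λ = −9.13/(-3.3) = 2.8 K.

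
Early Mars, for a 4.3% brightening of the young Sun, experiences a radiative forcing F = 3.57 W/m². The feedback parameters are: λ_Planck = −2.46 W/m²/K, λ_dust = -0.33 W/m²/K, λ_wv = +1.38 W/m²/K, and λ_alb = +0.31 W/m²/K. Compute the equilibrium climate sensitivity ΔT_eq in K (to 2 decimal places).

3.25 K

Net feedback parameter λ = (−2.46) + (-0.33) + (+1.38) + (+0.31) = -1.1 W/m²/K.
ΔT = −F/λ = −3.57/(-1.1) = 3.25 K.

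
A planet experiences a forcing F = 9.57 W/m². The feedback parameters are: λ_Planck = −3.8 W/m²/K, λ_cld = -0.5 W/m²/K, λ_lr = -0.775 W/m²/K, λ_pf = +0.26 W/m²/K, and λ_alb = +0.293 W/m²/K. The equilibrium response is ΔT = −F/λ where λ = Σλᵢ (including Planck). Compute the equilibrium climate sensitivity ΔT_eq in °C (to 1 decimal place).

2.1 °C

Net feedback parameter λ = (−3.8) + (-0.5) + (-0.775) + (+0.26) + (+0.293) = -4.522 W/m²/K.
ΔT = −F/λ = −9.57/(-4.522) = 2.1 °C.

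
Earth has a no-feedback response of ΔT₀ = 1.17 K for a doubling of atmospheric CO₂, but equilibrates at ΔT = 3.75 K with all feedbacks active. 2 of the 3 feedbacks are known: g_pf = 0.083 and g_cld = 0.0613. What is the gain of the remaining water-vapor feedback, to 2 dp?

0.54

Amplification A = ΔT/ΔT₀ = 3.75/1.17 = 3.205.
Total gain g = 1 − 1/A = 1 − 1/3.205 = 0.688.
Known gains sum to 0.083 + 0.0613 = 0.1443.
g_wv = 0.688 − 0.1443 = 0.54.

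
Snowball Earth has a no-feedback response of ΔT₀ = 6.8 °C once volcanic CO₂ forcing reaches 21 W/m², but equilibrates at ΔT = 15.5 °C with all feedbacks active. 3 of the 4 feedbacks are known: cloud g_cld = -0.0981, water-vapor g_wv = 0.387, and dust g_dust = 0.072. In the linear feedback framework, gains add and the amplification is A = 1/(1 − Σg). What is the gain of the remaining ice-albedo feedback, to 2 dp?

Amplification A = ΔT/ΔT₀ = 15.5/6.8 = 2.279.
Total gain g = 1 − 1/A = 1 − 1/2.279 = 0.5612.
Known gains sum to -0.0981 + 0.387 + 0.072 = 0.3609.
g_ice = 0.5612 − 0.3609 = 0.20.

0.20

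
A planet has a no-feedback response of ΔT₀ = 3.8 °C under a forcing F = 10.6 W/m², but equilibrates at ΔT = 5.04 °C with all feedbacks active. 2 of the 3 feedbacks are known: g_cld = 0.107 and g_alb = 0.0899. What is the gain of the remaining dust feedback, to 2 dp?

0.05

Amplification A = ΔT/ΔT₀ = 5.04/3.8 = 1.326.
Total gain g = 1 − 1/A = 1 − 1/1.326 = 0.2459.
Known gains sum to 0.107 + 0.0899 = 0.1969.
g_dust = 0.2459 − 0.1969 = 0.05.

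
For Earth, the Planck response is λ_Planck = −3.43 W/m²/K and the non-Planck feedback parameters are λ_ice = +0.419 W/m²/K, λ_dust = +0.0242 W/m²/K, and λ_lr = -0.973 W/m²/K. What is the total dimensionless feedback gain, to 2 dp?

Convert to gains: g_ice = 0.419/3.43 = 0.1222; g_dust = 0.0242/3.43 = 0.007055; g_lr = -0.973/3.43 = -0.2837.
Total gain g = -0.154445.

-0.15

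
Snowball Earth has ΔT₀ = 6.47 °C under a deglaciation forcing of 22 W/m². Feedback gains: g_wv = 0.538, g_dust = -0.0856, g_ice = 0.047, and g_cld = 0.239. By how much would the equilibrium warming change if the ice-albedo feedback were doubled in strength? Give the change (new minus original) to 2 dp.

Original: g = 0.7384, ΔT = 6.47/(1−0.7384) = 24.7324 °C.
With doubled ice-albedo: g' = 0.7854, ΔT' = 6.47/(1−0.7854) = 30.1491 °C.
Change = 30.1491 − 24.7324 = 5.42 °C.

5.42 °C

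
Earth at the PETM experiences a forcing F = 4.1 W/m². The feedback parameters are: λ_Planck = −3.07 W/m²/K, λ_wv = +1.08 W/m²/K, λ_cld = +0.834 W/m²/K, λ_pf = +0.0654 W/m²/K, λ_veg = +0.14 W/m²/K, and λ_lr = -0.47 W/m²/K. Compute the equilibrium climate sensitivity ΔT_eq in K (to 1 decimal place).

2.9 K

Net feedback parameter λ = (−3.07) + (+1.08) + (+0.834) + (+0.0654) + (+0.14) + (-0.47) = -1.4206 W/m²/K.
ΔT = −F/λ = −4.1/(-1.4206) = 2.9 K.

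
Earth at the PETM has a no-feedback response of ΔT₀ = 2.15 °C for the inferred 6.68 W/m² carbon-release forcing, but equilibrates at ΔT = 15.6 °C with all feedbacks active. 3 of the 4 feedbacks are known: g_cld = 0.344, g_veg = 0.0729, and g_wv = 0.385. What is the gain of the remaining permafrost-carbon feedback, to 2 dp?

0.06

Amplification A = ΔT/ΔT₀ = 15.6/2.15 = 7.256.
Total gain g = 1 − 1/A = 1 − 1/7.256 = 0.8622.
Known gains sum to 0.344 + 0.0729 + 0.385 = 0.8019.
g_pf = 0.8622 − 0.8019 = 0.06.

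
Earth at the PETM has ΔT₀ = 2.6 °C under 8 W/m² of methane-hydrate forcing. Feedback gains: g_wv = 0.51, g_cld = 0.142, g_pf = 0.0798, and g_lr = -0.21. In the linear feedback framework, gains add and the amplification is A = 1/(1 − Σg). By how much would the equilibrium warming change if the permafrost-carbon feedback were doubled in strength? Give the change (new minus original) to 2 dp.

1.09 °C

Original: g = 0.5218, ΔT = 2.6/(1−0.5218) = 5.4371 °C.
With doubled permafrost-carbon: g' = 0.6016, ΔT' = 2.6/(1−0.6016) = 6.5261 °C.
Change = 6.5261 − 5.4371 = 1.09 °C.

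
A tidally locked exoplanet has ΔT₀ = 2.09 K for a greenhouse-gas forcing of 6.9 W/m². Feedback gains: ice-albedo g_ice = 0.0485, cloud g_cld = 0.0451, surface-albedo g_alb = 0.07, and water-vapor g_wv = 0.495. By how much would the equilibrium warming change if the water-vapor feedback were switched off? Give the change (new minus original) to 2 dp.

-3.62 K

Original: g = 0.6586, ΔT = 2.09/(1−0.6586) = 6.1219 K.
Without water-vapor: g' = 0.1636, ΔT' = 2.09/(1−0.1636) = 2.4988 K.
Change = 2.4988 − 6.1219 = -3.62 K.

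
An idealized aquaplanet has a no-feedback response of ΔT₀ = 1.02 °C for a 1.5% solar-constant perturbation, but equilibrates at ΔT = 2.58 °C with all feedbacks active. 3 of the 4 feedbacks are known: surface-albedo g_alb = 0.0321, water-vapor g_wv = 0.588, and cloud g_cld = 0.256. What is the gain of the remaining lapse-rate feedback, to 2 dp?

-0.27

Amplification A = ΔT/ΔT₀ = 2.58/1.02 = 2.529.
Total gain g = 1 − 1/A = 1 − 1/2.529 = 0.6046.
Known gains sum to 0.0321 + 0.588 + 0.256 = 0.8761.
g_lr = 0.6046 − 0.8761 = -0.27.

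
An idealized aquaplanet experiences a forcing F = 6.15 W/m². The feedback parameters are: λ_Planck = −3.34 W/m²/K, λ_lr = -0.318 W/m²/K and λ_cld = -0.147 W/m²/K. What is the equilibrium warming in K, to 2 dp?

1.62 K

Net feedback parameter λ = (−3.34) + (-0.318) + (-0.147) = -3.805 W/m²/K.
ΔT = −F/λ = −6.15/(-3.805) = 1.62 K.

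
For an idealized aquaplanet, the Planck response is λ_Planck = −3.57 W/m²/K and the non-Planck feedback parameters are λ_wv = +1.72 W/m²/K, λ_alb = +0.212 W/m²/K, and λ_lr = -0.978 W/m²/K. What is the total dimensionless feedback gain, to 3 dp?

Convert to gains: g_wv = 1.72/3.57 = 0.4818; g_alb = 0.212/3.57 = 0.05938; g_lr = -0.978/3.57 = -0.2739.
Total gain g = 0.26728.

0.267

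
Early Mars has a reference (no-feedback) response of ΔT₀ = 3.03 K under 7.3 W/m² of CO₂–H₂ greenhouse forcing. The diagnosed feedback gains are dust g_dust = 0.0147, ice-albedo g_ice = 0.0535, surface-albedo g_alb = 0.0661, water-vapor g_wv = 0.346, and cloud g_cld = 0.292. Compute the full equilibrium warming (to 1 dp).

Total gain g = 0.0147 + 0.0535 + 0.0661 + 0.346 + 0.292 = 0.7723.
Amplification A = 1/(1 − 0.7723) = 4.392.
ΔT = 3.03 × 4.392 = 13.3 K.

13.3 K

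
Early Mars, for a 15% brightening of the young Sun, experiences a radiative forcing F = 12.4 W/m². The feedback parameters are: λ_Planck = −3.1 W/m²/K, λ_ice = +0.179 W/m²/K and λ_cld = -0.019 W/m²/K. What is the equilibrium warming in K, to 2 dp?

Net feedback parameter λ = (−3.1) + (+0.179) + (-0.019) = -2.94 W/m²/K.
ΔT = −F/λ = −12.4/(-2.94) = 4.22 K.

4.22 K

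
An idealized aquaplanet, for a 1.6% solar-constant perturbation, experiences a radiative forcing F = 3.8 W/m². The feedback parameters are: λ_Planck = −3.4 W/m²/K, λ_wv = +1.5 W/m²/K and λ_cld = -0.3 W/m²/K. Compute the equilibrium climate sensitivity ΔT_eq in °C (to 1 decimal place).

Net feedback parameter λ = (−3.4) + (+1.5) + (-0.3) = -2.2 W/m²/K.
ΔT = −F/λ = −3.8/(-2.2) = 1.7 °C.

1.7 °C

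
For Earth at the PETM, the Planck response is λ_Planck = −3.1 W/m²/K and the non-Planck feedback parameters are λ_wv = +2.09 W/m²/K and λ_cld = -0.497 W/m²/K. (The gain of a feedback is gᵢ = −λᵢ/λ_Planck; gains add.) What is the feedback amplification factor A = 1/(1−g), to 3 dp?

Convert to gains: g_wv = 2.09/3.1 = 0.6742; g_cld = -0.497/3.1 = -0.1603.
Total gain g = 0.5139.
A = 1/(1 − 0.5139) = 2.057.

2.057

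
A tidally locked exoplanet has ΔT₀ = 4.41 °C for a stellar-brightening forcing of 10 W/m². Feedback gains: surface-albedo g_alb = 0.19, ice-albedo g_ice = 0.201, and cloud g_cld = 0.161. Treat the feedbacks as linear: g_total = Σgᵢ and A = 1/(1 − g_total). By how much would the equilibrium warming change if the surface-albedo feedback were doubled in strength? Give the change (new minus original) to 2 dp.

Original: g = 0.552, ΔT = 4.41/(1−0.552) = 9.8438 °C.
With doubled surface-albedo: g' = 0.742, ΔT' = 4.41/(1−0.742) = 17.0930 °C.
Change = 17.0930 − 9.8438 = 7.25 °C.

7.25 °C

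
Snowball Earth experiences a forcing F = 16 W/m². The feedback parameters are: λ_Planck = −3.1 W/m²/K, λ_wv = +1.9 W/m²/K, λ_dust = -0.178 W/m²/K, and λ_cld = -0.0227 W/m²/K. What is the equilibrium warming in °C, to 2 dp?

11.42 °C

Net feedback parameter λ = (−3.1) + (+1.9) + (-0.178) + (-0.0227) = -1.4007 W/m²/K.
ΔT = −F/λ = −16/(-1.4007) = 11.42 °C.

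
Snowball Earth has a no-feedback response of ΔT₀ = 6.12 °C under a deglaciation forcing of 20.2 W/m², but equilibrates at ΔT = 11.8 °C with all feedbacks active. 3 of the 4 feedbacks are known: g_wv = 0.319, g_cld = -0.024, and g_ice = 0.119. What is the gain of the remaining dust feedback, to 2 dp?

Amplification A = ΔT/ΔT₀ = 11.8/6.12 = 1.928.
Total gain g = 1 − 1/A = 1 − 1/1.928 = 0.4813.
Known gains sum to 0.319 − 0.024 + 0.119 = 0.414.
g_dust = 0.4813 − 0.414 = 0.07.

0.07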